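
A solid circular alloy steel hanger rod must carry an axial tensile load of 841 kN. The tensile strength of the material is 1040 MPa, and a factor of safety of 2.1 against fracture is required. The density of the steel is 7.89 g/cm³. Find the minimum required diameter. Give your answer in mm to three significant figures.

d = 46.5 mm

Allowable stress σ_allow = 1040/2.1 = 495.2 MPa.
Required area A = F/σ_allow = 841000/495.2 = 1698 mm².
A = πd²/4 → d = √(4A/π) = 46.50 mm.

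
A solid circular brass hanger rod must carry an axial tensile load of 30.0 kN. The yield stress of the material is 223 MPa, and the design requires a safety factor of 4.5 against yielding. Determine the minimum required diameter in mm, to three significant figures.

Allowable stress σ_allow = 223/4.5 = 49.56 MPa.
Required area A = F/σ_allow = 30000/49.56 = 605.4 mm².
A = πd²/4 → d = √(4A/π) = 27.76 mm.

d = 27.8 mm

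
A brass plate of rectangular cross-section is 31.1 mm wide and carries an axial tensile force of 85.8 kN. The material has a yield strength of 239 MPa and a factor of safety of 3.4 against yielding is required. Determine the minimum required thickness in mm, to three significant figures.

σ_allow = 239/3.4 = 70.29 MPa.
Required area A = F/σ_allow = 85800/70.29 = 1221 mm².
t = A/w = 1221/31.1 = 39.25 mm.

t = 39.2 mm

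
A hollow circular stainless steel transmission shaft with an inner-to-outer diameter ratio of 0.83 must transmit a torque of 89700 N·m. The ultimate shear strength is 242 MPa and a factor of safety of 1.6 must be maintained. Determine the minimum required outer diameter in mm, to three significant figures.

τ_allow = 242/1.6 = 151.2 MPa.
For a hollow shaft τ = 16T/[πd_o³(1−k⁴)] with k = 0.83, so 1−k⁴ = 0.5254.
d_o³ = 16T/[π τ_allow (1−k⁴)] = 16×8.9700×10^7/(π×151.2×0.5254) = 5.749×10^6 mm³.
d_o = 179.1 mm.

d_o = 179 mm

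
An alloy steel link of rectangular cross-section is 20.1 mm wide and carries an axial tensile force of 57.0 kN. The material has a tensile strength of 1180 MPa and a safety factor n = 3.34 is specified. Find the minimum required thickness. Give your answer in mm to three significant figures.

σ_allow = 1180/3.34 = 353.3 MPa.
Required area A = F/σ_allow = 57000/353.3 = 161.3 mm².
t = A/w = 161.3/20.1 = 8.027 mm.

t = 8.03 mm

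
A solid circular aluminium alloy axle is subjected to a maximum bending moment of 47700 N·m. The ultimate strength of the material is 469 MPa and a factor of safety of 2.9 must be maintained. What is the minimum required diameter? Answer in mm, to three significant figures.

σ_allow = 469/2.9 = 161.7 MPa.
For a solid circular section σ = 32M/(πd³), so d³ = 32M/(π σ_allow) = 32×4.7700×10^7/(π×161.7) = 3.004×10^6 mm³.
d = 144.3 mm.

d = 144 mm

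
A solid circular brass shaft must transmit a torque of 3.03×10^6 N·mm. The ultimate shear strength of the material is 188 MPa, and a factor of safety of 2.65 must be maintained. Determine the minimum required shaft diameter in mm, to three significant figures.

Allowable shear stress τ_allow = 188/2.65 = 70.94 MPa.
For a solid shaft τ = 16T/(πd³), so d³ = 16T/(π τ_allow) = 16×3030000/(π×70.94) = 217500 mm³.
d = (217500)^(1/3) = 60.14 mm.

d = 60.1 mm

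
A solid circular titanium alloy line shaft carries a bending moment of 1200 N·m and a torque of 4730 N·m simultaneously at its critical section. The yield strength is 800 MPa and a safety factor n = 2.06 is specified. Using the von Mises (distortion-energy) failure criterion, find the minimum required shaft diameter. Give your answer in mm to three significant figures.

σ_allow = σ_y/n = 800/2.06 = 388.3 MPa.
For a solid shaft σ_b = 32M/(πd³) and τ = 16T/(πd³), so the von Mises stress is σ' = (16/πd³)·√(4M²+3T²).
√(4M²+3T²) = √(4×(1.200×10^6)² + 3×(4.730×10^6)²) = 8.537×10^6 N·mm.
d³ = 16×8.537×10^6/(π×388.3) = 112000 mm³.
d = 48.20 mm.

d = 48.2 mm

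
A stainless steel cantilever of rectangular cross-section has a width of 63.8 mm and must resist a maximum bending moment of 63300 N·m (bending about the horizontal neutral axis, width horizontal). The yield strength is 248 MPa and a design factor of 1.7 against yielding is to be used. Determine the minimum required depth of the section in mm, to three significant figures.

h = 202 mm

σ_allow = 248/1.7 = 145.9 MPa.
For a rectangular section σ = 6M/(bh²), so h² = 6M/(b σ_allow) = 6×6.3300×10^7/(63.8×145.9) = 40810 mm².
h = 202.0 mm.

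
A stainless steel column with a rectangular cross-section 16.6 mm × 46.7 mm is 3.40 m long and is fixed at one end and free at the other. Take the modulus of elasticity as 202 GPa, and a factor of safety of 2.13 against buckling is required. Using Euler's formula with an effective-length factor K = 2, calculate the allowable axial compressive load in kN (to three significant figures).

P_allow = 0.360 kN

Buckling occurs about the weak axis: I_min = h·b³/12 = 46.7×16.6³/12 = 17800 mm⁴ (b = 16.6 mm is the smaller dimension).
Effective length L_e = KL = 2×3.40 m = 6800 mm.
Euler critical load P_cr = π²EI/L_e² = π²×202000×17800/6800² = 767.5 N.
P_allow = P_cr/n = 767.5/2.13 = 360.3 N.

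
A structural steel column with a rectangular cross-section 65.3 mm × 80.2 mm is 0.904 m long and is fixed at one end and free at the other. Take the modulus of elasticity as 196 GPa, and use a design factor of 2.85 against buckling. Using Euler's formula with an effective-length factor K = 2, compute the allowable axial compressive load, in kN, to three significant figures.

P_allow = 386 kN

Buckling occurs about the weak axis: I_min = h·b³/12 = 80.2×65.3³/12 = 1.861×10^6 mm⁴ (b = 65.3 mm is the smaller dimension).
Effective length L_e = KL = 2×0.904 m = 1808 mm.
Euler critical load P_cr = π²EI/L_e² = π²×196000×1.861×10^6/1808² = 1.101×10^6 N.
P_allow = P_cr/n = 1.101×10^6/2.85 = 386400 N.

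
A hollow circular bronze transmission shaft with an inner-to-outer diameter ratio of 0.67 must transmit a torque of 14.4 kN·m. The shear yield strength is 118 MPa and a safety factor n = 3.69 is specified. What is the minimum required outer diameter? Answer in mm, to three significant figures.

τ_allow = 118/3.69 = 31.98 MPa.
For a hollow shaft τ = 16T/[πd_o³(1−k⁴)] with k = 0.67, so 1−k⁴ = 0.7985.
d_o³ = 16T/[π τ_allow (1−k⁴)] = 16×1.4400×10^7/(π×31.98×0.7985) = 2.872×10^6 mm³.
d_o = 142.1 mm.

d_o = 142 mm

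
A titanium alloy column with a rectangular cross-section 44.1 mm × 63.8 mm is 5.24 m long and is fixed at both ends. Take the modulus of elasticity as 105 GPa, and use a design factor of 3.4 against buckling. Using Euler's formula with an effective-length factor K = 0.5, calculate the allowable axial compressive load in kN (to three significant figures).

P_allow = 20.2 kN

Buckling occurs about the weak axis: I_min = h·b³/12 = 63.8×44.1³/12 = 456000 mm⁴ (b = 44.1 mm is the smaller dimension).
Effective length L_e = KL = 0.5×5.24 m = 2620 mm.
Euler critical load P_cr = π²EI/L_e² = π²×105000×456000/2620² = 68840 N.
P_allow = P_cr/n = 68840/3.4 = 20250 N.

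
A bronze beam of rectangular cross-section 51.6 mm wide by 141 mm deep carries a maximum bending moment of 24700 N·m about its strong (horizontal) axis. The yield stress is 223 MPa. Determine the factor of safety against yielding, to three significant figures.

n = 1.54

Section modulus S = bh²/6 = 51.6×141²/6 = 171000 mm³.
σ = M/S = 2.4700×10^7/171000 = 144.5 MPa.
n = 223/144.5 = 1.544.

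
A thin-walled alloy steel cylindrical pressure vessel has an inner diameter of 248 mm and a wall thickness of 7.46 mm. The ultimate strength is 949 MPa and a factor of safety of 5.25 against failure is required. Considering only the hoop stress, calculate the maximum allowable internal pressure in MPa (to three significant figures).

p_allow = 10.9 MPa

σ_allow = 949/5.25 = 180.8 MPa.
σ_h = pD/(2t) → p_allow = 2σ_allow t/D = 2×180.8×7.46/248 = 10.87 MPa.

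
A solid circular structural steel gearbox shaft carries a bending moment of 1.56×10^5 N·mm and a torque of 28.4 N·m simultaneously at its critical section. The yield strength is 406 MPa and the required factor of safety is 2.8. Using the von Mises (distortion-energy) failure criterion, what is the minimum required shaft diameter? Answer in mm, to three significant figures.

σ_allow = σ_y/n = 406/2.8 = 145.0 MPa.
For a solid shaft σ_b = 32M/(πd³) and τ = 16T/(πd³), so the von Mises stress is σ' = (16/πd³)·√(4M²+3T²).
√(4M²+3T²) = √(4×(156000)² + 3×(28400)²) = 315900 N·mm.
d³ = 16×315900/(π×145.0) = 11090 mm³.
d = 22.30 mm.

d = 22.3 mm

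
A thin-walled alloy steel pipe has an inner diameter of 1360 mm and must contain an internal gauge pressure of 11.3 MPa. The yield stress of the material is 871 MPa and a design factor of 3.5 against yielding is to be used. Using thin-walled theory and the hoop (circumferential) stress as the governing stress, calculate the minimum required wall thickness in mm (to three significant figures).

t = 30.9 mm

σ_allow = 871/3.5 = 248.9 MPa.
Hoop stress σ_h = pD/(2t), so t = pD/(2σ_allow) = 11.3×1360/(2×248.9) = 30.88 mm.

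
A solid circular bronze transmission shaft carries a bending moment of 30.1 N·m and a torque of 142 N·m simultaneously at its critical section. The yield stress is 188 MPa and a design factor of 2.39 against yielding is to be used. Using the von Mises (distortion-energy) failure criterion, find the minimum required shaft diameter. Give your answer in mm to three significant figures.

σ_allow = σ_y/n = 188/2.39 = 78.66 MPa.
For a solid shaft σ_b = 32M/(πd³) and τ = 16T/(πd³), so the von Mises stress is σ' = (16/πd³)·√(4M²+3T²).
√(4M²+3T²) = √(4×(30100)² + 3×(142000)²) = 253200 N·mm.
d³ = 16×253200/(π×78.66) = 16390 mm³.
d = 25.40 mm.

d = 25.4 mm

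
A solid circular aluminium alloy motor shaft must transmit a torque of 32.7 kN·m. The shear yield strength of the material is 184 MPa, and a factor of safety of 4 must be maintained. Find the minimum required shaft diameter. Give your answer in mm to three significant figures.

Allowable shear stress τ_allow = 184/4 = 46.00 MPa.
For a solid shaft τ = 16T/(πd³), so d³ = 16T/(π τ_allow) = 16×3.2700×10^7/(π×46.00) = 3.620×10^6 mm³.
d = (3.620×10^6)^(1/3) = 153.6 mm.

d = 154 mm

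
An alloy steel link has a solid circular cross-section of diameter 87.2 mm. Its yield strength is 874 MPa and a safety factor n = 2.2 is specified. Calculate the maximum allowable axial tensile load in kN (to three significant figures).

F_allow = 2370 kN

σ_allow = 874/2.2 = 397.3 MPa.
A = πd²/4 = π×87.2²/4 = 5972 mm².
F_allow = σ_allow × A = 397.3×5972 = 2.373×10^6 N.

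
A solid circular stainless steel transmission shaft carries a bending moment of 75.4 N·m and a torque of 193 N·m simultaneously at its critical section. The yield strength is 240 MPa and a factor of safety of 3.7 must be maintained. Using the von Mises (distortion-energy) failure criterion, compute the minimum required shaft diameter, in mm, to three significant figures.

σ_allow = σ_y/n = 240/3.7 = 64.86 MPa.
For a solid shaft σ_b = 32M/(πd³) and τ = 16T/(πd³), so the von Mises stress is σ' = (16/πd³)·√(4M²+3T²).
√(4M²+3T²) = √(4×(75400)² + 3×(193000)²) = 366700 N·mm.
d³ = 16×366700/(π×64.86) = 28790 mm³.
d = 30.65 mm.

d = 30.7 mm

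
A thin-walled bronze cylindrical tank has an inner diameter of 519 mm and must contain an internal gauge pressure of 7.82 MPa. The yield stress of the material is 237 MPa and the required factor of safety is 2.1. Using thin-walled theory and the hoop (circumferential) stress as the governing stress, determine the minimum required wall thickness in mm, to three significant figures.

σ_allow = 237/2.1 = 112.9 MPa.
Hoop stress σ_h = pD/(2t), so t = pD/(2σ_allow) = 7.82×519/(2×112.9) = 17.98 mm.

t = 18.0 mm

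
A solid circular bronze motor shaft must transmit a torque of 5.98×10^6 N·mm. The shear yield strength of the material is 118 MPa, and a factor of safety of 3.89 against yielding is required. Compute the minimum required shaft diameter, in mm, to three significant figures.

d = 100 mm

Allowable shear stress τ_allow = 118/3.89 = 30.33 MPa.
For a solid shaft τ = 16T/(πd³), so d³ = 16T/(π τ_allow) = 16×5980000/(π×30.33) = 1.004×10^6 mm³.
d = (1.004×10^6)^(1/3) = 100.1 mm.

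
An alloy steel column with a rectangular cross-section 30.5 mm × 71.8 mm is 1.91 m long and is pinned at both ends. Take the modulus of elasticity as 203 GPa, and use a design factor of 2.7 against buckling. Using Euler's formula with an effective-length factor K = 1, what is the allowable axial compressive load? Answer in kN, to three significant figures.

Buckling occurs about the weak axis: I_min = h·b³/12 = 71.8×30.5³/12 = 169800 mm⁴ (b = 30.5 mm is the smaller dimension).
Effective length L_e = KL = 1×1.91 m = 1910 mm.
Euler critical load P_cr = π²EI/L_e² = π²×203000×169800/1910² = 93230 N.
P_allow = P_cr/n = 93230/2.7 = 34530 N.

P_allow = 34.5 kN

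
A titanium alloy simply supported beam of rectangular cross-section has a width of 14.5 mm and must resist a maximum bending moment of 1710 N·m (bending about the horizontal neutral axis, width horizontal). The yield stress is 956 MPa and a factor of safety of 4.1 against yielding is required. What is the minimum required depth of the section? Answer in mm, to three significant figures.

h = 55.1 mm

σ_allow = 956/4.1 = 233.2 MPa.
For a rectangular section σ = 6M/(bh²), so h² = 6M/(b σ_allow) = 6×1710000/(14.5×233.2) = 3035 mm².
h = 55.09 mm.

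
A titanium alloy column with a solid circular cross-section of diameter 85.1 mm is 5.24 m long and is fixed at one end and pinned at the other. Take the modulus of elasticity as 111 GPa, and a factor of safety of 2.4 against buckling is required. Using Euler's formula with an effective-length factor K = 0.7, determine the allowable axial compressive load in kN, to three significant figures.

I = πd⁴/64 = π×85.1⁴/64 = 2.574×10^6 mm⁴.
Effective length L_e = KL = 0.7×5.24 m = 3668 mm.
Euler critical load P_cr = π²EI/L_e² = π²×111000×2.574×10^6/3668² = 209600 N.
P_allow = P_cr/n = 209600/2.4 = 87350 N.

P_allow = 87.3 kN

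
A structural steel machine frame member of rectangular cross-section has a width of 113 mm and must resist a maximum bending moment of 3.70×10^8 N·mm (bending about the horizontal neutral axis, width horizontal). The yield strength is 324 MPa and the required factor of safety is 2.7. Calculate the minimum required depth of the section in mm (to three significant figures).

σ_allow = 324/2.7 = 120.0 MPa.
For a rectangular section σ = 6M/(bh²), so h² = 6M/(b σ_allow) = 6×3.7000×10^8/(113×120.0) = 163700 mm².
h = 404.6 mm.

h = 405 mm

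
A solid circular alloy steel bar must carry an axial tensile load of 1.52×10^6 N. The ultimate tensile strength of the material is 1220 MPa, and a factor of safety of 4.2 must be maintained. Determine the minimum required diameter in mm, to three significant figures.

Allowable stress σ_allow = 1220/4.2 = 290.5 MPa.
Required area A = F/σ_allow = 1520000/290.5 = 5233 mm².
A = πd²/4 → d = √(4A/π) = 81.62 mm.

d = 81.6 mm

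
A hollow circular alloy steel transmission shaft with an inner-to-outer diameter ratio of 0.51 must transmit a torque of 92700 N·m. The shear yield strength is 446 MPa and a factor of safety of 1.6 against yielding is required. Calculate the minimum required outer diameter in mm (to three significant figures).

τ_allow = 446/1.6 = 278.8 MPa.
For a hollow shaft τ = 16T/[πd_o³(1−k⁴)] with k = 0.51, so 1−k⁴ = 0.9323.
d_o³ = 16T/[π τ_allow (1−k⁴)] = 16×9.2700×10^7/(π×278.8×0.9323) = 1.817×10^6 mm³.
d_o = 122.0 mm.

d_o = 122 mm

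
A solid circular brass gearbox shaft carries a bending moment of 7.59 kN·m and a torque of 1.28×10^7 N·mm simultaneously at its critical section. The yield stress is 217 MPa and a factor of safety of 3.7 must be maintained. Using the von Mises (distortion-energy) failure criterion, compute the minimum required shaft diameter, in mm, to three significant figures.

σ_allow = σ_y/n = 217/3.7 = 58.65 MPa.
For a solid shaft σ_b = 32M/(πd³) and τ = 16T/(πd³), so the von Mises stress is σ' = (16/πd³)·√(4M²+3T²).
√(4M²+3T²) = √(4×(7.590×10^6)² + 3×(1.280×10^7)²) = 2.687×10^7 N·mm.
d³ = 16×2.687×10^7/(π×58.65) = 2.333×10^6 mm³.
d = 132.6 mm.

d = 133 mm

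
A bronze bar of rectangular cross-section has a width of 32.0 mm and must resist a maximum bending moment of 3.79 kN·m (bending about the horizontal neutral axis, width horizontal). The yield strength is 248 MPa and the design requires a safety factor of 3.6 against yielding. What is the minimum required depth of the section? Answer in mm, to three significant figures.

σ_allow = 248/3.6 = 68.89 MPa.
For a rectangular section σ = 6M/(bh²), so h² = 6M/(b σ_allow) = 6×3790000/(32.0×68.89) = 10320 mm².
h = 101.6 mm.

h = 102 mm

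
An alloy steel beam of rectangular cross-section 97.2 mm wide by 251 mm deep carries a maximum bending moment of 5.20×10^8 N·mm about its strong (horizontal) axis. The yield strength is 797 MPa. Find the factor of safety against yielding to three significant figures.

Section modulus S = bh²/6 = 97.2×251²/6 = 1.021×10^6 mm³.
σ = M/S = 5.2000×10^8/1.021×10^6 = 509.5 MPa.
n = 797/509.5 = 1.564.

n = 1.56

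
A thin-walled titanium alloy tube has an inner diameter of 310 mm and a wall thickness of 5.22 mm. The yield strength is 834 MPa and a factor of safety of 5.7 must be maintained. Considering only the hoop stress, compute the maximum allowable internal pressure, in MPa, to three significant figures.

p_allow = 4.93 MPa

σ_allow = 834/5.7 = 146.3 MPa.
σ_h = pD/(2t) → p_allow = 2σ_allow t/D = 2×146.3×5.22/310 = 4.928 MPa.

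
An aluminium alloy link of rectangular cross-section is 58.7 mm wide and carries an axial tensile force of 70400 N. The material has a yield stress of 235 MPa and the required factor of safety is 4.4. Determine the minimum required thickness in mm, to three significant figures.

t = 22.5 mm

σ_allow = 235/4.4 = 53.41 MPa.
Required area A = F/σ_allow = 70400/53.41 = 1318 mm².
t = A/w = 1318/58.7 = 22.46 mm.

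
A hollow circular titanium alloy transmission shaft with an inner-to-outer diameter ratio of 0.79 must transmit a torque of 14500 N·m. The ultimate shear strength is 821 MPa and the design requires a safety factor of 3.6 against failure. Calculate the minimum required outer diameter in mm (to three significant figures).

τ_allow = 821/3.6 = 228.1 MPa.
For a hollow shaft τ = 16T/[πd_o³(1−k⁴)] with k = 0.79, so 1−k⁴ = 0.6105.
d_o³ = 16T/[π τ_allow (1−k⁴)] = 16×1.4500×10^7/(π×228.1×0.6105) = 530400 mm³.
d_o = 80.95 mm.

d_o = 80.9 mm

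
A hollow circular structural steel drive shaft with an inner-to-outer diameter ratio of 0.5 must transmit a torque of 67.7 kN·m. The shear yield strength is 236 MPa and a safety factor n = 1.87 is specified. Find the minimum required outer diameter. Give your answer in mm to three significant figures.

τ_allow = 236/1.87 = 126.2 MPa.
For a hollow shaft τ = 16T/[πd_o³(1−k⁴)] with k = 0.5, so 1−k⁴ = 0.9375.
d_o³ = 16T/[π τ_allow (1−k⁴)] = 16×6.7700×10^7/(π×126.2×0.9375) = 2.914×10^6 mm³.
d_o = 142.8 mm.

d_o = 143 mm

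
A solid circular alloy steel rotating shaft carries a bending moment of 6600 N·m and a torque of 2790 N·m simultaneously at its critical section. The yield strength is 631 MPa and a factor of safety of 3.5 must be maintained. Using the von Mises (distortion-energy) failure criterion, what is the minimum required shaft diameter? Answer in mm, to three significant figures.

d = 73.5 mm

σ_allow = σ_y/n = 631/3.5 = 180.3 MPa.
For a solid shaft σ_b = 32M/(πd³) and τ = 16T/(πd³), so the von Mises stress is σ' = (16/πd³)·√(4M²+3T²).
√(4M²+3T²) = √(4×(6.600×10^6)² + 3×(2.790×10^6)²) = 1.406×10^7 N·mm.
d³ = 16×1.406×10^7/(π×180.3) = 397100 mm³.
d = 73.50 mm.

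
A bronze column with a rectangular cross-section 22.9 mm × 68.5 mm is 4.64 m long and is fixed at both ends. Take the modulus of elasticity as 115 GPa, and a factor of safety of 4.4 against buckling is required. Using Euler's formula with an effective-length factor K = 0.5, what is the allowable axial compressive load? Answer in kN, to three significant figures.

Buckling occurs about the weak axis: I_min = h·b³/12 = 68.5×22.9³/12 = 68550 mm⁴ (b = 22.9 mm is the smaller dimension).
Effective length L_e = KL = 0.5×4.64 m = 2320 mm.
Euler critical load P_cr = π²EI/L_e² = π²×115000×68550/2320² = 14460 N.
P_allow = P_cr/n = 14460/4.4 = 3285 N.

P_allow = 3.29 kN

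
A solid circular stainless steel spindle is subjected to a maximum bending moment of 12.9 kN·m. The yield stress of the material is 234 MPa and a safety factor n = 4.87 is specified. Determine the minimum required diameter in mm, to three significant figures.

σ_allow = 234/4.87 = 48.05 MPa.
For a solid circular section σ = 32M/(πd³), so d³ = 32M/(π σ_allow) = 32×1.2900×10^7/(π×48.05) = 2.735×10^6 mm³.
d = 139.8 mm.

d = 140 mm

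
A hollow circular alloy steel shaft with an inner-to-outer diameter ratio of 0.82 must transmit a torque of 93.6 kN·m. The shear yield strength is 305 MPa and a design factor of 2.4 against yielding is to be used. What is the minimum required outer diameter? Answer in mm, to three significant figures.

τ_allow = 305/2.4 = 127.1 MPa.
For a hollow shaft τ = 16T/[πd_o³(1−k⁴)] with k = 0.82, so 1−k⁴ = 0.5479.
d_o³ = 16T/[π τ_allow (1−k⁴)] = 16×9.3600×10^7/(π×127.1×0.5479) = 6.847×10^6 mm³.
d_o = 189.9 mm.

d_o = 190 mm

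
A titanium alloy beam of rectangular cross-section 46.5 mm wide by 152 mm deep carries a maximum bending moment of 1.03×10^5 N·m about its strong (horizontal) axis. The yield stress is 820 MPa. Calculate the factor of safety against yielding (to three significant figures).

Section modulus S = bh²/6 = 46.5×152²/6 = 179100 mm³.
σ = M/S = 1.0300×10^8/179100 = 575.2 MPa.
n = 820/575.2 = 1.425.

n = 1.43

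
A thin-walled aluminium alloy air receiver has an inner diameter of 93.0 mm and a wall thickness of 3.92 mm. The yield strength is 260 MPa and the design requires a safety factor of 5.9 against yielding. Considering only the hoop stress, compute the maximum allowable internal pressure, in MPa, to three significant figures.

σ_allow = 260/5.9 = 44.07 MPa.
σ_h = pD/(2t) → p_allow = 2σ_allow t/D = 2×44.07×3.92/93.0 = 3.715 MPa.

p_allow = 3.71 MPa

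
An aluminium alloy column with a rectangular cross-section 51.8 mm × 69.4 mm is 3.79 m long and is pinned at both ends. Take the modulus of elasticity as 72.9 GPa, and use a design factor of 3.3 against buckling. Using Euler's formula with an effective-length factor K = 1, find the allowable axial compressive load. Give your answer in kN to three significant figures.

Buckling occurs about the weak axis: I_min = h·b³/12 = 69.4×51.8³/12 = 803800 mm⁴ (b = 51.8 mm is the smaller dimension).
Effective length L_e = KL = 1×3.79 m = 3790 mm.
Euler critical load P_cr = π²EI/L_e² = π²×72900×803800/3790² = 40260 N.
P_allow = P_cr/n = 40260/3.3 = 12200 N.

P_allow = 12.2 kN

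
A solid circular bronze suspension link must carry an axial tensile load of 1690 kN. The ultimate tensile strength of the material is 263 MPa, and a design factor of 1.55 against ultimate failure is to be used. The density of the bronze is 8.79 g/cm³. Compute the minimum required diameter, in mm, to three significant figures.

Allowable stress σ_allow = 263/1.55 = 169.7 MPa.
Required area A = F/σ_allow = 1690000/169.7 = 9960 mm².
A = πd²/4 → d = √(4A/π) = 112.6 mm.

d = 113 mm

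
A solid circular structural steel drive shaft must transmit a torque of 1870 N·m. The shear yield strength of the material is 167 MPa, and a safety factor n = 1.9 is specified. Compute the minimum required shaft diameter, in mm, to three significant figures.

d = 47.7 mm

Allowable shear stress τ_allow = 167/1.9 = 87.89 MPa.
For a solid shaft τ = 16T/(πd³), so d³ = 16T/(π τ_allow) = 16×1870000/(π×87.89) = 108400 mm³.
d = (108400)^(1/3) = 47.67 mm.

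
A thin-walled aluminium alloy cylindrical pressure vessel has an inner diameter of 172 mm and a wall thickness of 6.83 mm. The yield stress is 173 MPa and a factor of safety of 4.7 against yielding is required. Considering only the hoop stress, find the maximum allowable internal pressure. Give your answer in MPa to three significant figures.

σ_allow = 173/4.7 = 36.81 MPa.
σ_h = pD/(2t) → p_allow = 2σ_allow t/D = 2×36.81×6.83/172 = 2.923 MPa.

p_allow = 2.92 MPa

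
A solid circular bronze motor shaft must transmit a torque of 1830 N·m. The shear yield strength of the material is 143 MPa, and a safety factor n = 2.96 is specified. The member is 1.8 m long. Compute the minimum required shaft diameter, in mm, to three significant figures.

Allowable shear stress τ_allow = 143/2.96 = 48.31 MPa.
For a solid shaft τ = 16T/(πd³), so d³ = 16T/(π τ_allow) = 16×1830000/(π×48.31) = 192900 mm³.
d = (192900)^(1/3) = 57.78 mm.

d = 57.8 mm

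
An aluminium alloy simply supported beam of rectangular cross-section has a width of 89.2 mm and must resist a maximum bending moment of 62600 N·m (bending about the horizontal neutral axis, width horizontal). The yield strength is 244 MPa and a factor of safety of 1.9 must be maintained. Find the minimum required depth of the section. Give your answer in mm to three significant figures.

σ_allow = 244/1.9 = 128.4 MPa.
For a rectangular section σ = 6M/(bh²), so h² = 6M/(b σ_allow) = 6×6.2600×10^7/(89.2×128.4) = 32790 mm².
h = 181.1 mm.

h = 181 mm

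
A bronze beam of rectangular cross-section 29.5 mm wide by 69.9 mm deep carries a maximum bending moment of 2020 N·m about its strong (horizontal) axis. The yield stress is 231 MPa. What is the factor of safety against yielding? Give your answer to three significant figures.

n = 2.75

Section modulus S = bh²/6 = 29.5×69.9²/6 = 24020 mm³.
σ = M/S = 2020000/24020 = 84.09 MPa.
n = 231/84.09 = 2.747.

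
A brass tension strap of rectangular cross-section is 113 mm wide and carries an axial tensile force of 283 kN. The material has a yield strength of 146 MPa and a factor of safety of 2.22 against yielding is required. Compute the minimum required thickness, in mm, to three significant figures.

σ_allow = 146/2.22 = 65.77 MPa.
Required area A = F/σ_allow = 283000/65.77 = 4303 mm².
t = A/w = 4303/113 = 38.08 mm.

t = 38.1 mm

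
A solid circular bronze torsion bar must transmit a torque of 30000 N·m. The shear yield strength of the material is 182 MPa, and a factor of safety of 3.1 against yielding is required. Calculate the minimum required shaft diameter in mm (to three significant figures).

Allowable shear stress τ_allow = 182/3.1 = 58.71 MPa.
For a solid shaft τ = 16T/(πd³), so d³ = 16T/(π τ_allow) = 16×3.0000×10^7/(π×58.71) = 2.602×10^6 mm³.
d = (2.602×10^6)^(1/3) = 137.5 mm.

d = 138 mm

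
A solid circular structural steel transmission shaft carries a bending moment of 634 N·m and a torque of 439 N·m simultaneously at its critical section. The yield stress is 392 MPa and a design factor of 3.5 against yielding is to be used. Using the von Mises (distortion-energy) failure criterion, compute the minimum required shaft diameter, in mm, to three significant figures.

σ_allow = σ_y/n = 392/3.5 = 112.0 MPa.
For a solid shaft σ_b = 32M/(πd³) and τ = 16T/(πd³), so the von Mises stress is σ' = (16/πd³)·√(4M²+3T²).
√(4M²+3T²) = √(4×(634000)² + 3×(439000)²) = 1.479×10^6 N·mm.
d³ = 16×1.479×10^6/(π×112.0) = 67230 mm³.
d = 40.66 mm.

d = 40.7 mm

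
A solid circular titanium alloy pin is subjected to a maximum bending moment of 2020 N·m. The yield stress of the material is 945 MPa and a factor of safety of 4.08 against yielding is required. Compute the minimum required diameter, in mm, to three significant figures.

d = 44.6 mm

σ_allow = 945/4.08 = 231.6 MPa.
For a solid circular section σ = 32M/(πd³), so d³ = 32M/(π σ_allow) = 32×2020000/(π×231.6) = 88830 mm³.
d = 44.62 mm.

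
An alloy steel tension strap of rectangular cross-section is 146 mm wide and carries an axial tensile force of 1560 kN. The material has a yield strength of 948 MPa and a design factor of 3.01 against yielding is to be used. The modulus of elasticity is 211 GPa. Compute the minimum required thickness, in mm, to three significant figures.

t = 33.9 mm

σ_allow = 948/3.01 = 315.0 MPa.
Required area A = F/σ_allow = 1560000/315.0 = 4953 mm².
t = A/w = 4953/146 = 33.93 mm.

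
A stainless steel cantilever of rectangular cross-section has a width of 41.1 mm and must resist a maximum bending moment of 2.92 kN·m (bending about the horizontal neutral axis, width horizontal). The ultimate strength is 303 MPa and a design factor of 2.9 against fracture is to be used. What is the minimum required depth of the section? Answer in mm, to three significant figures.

h = 63.9 mm

σ_allow = 303/2.9 = 104.5 MPa.
For a rectangular section σ = 6M/(bh²), so h² = 6M/(b σ_allow) = 6×2920000/(41.1×104.5) = 4080 mm².
h = 63.87 mm.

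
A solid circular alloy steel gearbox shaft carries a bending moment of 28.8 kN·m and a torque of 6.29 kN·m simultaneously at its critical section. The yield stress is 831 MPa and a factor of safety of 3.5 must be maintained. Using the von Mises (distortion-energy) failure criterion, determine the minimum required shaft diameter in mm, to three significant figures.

σ_allow = σ_y/n = 831/3.5 = 237.4 MPa.
For a solid shaft σ_b = 32M/(πd³) and τ = 16T/(πd³), so the von Mises stress is σ' = (16/πd³)·√(4M²+3T²).
√(4M²+3T²) = √(4×(2.880×10^7)² + 3×(6.290×10^6)²) = 5.862×10^7 N·mm.
d³ = 16×5.862×10^7/(π×237.4) = 1.257×10^6 mm³.
d = 107.9 mm.

d = 108 mm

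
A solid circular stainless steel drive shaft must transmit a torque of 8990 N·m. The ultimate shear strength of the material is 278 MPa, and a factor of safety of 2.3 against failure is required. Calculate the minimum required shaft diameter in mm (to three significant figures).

d = 72.4 mm

Allowable shear stress τ_allow = 278/2.3 = 120.9 MPa.
For a solid shaft τ = 16T/(πd³), so d³ = 16T/(π τ_allow) = 16×8990000/(π×120.9) = 378800 mm³.
d = (378800)^(1/3) = 72.36 mm.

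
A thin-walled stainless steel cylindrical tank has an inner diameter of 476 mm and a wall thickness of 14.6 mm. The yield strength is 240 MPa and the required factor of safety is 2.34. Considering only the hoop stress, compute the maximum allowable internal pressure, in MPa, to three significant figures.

σ_allow = 240/2.34 = 102.6 MPa.
σ_h = pD/(2t) → p_allow = 2σ_allow t/D = 2×102.6×14.6/476 = 6.292 MPa.

p_allow = 6.29 MPa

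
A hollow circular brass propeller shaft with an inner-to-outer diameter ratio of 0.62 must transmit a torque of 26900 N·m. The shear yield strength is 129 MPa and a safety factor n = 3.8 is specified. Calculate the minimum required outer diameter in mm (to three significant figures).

d_o = 168 mm

τ_allow = 129/3.8 = 33.95 MPa.
For a hollow shaft τ = 16T/[πd_o³(1−k⁴)] with k = 0.62, so 1−k⁴ = 0.8522.
d_o³ = 16T/[π τ_allow (1−k⁴)] = 16×2.6900×10^7/(π×33.95×0.8522) = 4.735×10^6 mm³.
d_o = 167.9 mm.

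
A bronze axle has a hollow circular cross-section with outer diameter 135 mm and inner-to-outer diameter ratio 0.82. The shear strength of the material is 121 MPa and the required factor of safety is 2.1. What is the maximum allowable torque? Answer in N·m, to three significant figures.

τ_allow = 121/2.1 = 57.62 MPa.
For a hollow shaft T_allow = τ_allow·πd_o³(1−k⁴)/16 with 1−k⁴ = 0.5479, so πd_o³(1−k⁴)/16 = 264700 mm³.
T_allow = 57.62×264700 = 1.525×10^7 N·mm = 15250 N·m.

T_allow = 15300 N·m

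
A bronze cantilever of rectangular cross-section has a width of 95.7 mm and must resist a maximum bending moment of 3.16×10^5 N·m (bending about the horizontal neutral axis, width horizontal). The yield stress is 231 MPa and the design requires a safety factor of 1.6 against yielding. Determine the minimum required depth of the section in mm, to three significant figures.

h = 370 mm

σ_allow = 231/1.6 = 144.4 MPa.
For a rectangular section σ = 6M/(bh²), so h² = 6M/(b σ_allow) = 6×3.1600×10^8/(95.7×144.4) = 137200 mm².
h = 370.4 mm.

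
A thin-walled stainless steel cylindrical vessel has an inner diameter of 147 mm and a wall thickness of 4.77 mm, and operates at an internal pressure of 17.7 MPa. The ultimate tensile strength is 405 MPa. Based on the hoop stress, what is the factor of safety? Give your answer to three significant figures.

σ_h = pD/(2t) = 17.7×147/(2×4.77) = 272.7 MPa.
n = 405/272.7 = 1.485.

n = 1.48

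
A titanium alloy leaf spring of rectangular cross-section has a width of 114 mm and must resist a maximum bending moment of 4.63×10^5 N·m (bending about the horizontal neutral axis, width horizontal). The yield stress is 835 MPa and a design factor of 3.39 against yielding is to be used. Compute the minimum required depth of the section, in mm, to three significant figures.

h = 315 mm

σ_allow = 835/3.39 = 246.3 MPa.
For a rectangular section σ = 6M/(bh²), so h² = 6M/(b σ_allow) = 6×4.6300×10^8/(114×246.3) = 98930 mm².
h = 314.5 mm.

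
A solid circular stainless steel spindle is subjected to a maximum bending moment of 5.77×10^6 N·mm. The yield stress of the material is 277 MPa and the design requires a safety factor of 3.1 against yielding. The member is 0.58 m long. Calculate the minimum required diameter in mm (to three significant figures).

d = 87.0 mm

σ_allow = 277/3.1 = 89.35 MPa.
For a solid circular section σ = 32M/(πd³), so d³ = 32M/(π σ_allow) = 32×5770000/(π×89.35) = 657700 mm³.
d = 86.97 mm.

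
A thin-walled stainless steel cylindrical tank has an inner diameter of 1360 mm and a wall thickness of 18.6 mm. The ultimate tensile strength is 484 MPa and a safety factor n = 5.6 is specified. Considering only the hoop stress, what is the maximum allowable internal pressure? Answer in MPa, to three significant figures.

σ_allow = 484/5.6 = 86.43 MPa.
σ_h = pD/(2t) → p_allow = 2σ_allow t/D = 2×86.43×18.6/1360 = 2.364 MPa.

p_allow = 2.36 MPa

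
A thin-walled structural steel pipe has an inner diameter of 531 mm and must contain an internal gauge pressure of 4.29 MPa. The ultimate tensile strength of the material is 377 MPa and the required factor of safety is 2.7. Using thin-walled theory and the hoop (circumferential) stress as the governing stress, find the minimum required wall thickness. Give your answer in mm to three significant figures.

t = 8.16 mm

σ_allow = 377/2.7 = 139.6 MPa.
Hoop stress σ_h = pD/(2t), so t = pD/(2σ_allow) = 4.29×531/(2×139.6) = 8.157 mm.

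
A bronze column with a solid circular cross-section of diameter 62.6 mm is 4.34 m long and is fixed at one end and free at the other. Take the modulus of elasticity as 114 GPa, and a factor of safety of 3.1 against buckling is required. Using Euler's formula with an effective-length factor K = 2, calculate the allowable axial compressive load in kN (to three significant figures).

I = πd⁴/64 = π×62.6⁴/64 = 753800 mm⁴.
Effective length L_e = KL = 2×4.34 m = 8680 mm.
Euler critical load P_cr = π²EI/L_e² = π²×114000×753800/8680² = 11260 N.
P_allow = P_cr/n = 11260/3.1 = 3631 N.

P_allow = 3.63 kN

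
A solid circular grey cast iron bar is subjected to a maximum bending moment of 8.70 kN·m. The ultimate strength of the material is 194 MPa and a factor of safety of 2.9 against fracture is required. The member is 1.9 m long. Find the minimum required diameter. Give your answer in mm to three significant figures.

d = 110 mm

σ_allow = 194/2.9 = 66.90 MPa.
For a solid circular section σ = 32M/(πd³), so d³ = 32M/(π σ_allow) = 32×8700000/(π×66.90) = 1.325×10^6 mm³.
d = 109.8 mm.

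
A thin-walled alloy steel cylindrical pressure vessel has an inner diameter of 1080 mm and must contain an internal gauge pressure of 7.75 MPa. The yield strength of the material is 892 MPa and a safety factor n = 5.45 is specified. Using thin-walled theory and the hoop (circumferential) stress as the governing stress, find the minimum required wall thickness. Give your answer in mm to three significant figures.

σ_allow = 892/5.45 = 163.7 MPa.
Hoop stress σ_h = pD/(2t), so t = pD/(2σ_allow) = 7.75×1080/(2×163.7) = 25.57 mm.

t = 25.6 mm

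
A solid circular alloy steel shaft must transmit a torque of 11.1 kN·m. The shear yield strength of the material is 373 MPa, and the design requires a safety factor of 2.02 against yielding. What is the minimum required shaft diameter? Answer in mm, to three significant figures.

Allowable shear stress τ_allow = 373/2.02 = 184.7 MPa.
For a solid shaft τ = 16T/(πd³), so d³ = 16T/(π τ_allow) = 16×1.1100×10^7/(π×184.7) = 306200 mm³.
d = (306200)^(1/3) = 67.40 mm.

d = 67.4 mm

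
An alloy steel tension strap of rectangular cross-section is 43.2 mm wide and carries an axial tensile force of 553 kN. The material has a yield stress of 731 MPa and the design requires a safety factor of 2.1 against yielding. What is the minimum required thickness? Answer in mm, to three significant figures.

σ_allow = 731/2.1 = 348.1 MPa.
Required area A = F/σ_allow = 553000/348.1 = 1589 mm².
t = A/w = 1589/43.2 = 36.77 mm.

t = 36.8 mm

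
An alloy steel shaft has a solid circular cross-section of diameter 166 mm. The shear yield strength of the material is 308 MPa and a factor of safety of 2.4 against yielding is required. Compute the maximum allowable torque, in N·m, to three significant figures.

T_allow = 1.15×10^5 N·m

τ_allow = 308/2.4 = 128.3 MPa.
For a solid shaft T_allow = τ_allow·πd³/16; πd³/16 = π×166³/16 = 898200 mm³.
T_allow = 128.3×898200 = 1.153×10^8 N·mm = 115300 N·m.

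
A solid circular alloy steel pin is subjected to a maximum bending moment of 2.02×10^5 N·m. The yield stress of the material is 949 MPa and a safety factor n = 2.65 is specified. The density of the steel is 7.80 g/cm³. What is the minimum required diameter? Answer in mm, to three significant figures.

σ_allow = 949/2.65 = 358.1 MPa.
For a solid circular section σ = 32M/(πd³), so d³ = 32M/(π σ_allow) = 32×2.0200×10^8/(π×358.1) = 5.746×10^6 mm³.
d = 179.1 mm.

d = 179 mm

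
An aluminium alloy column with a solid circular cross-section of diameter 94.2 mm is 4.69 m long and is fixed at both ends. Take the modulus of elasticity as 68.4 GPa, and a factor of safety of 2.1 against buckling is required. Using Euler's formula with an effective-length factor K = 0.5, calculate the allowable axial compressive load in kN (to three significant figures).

I = πd⁴/64 = π×94.2⁴/64 = 3.865×10^6 mm⁴.
Effective length L_e = KL = 0.5×4.69 m = 2345 mm.
Euler critical load P_cr = π²EI/L_e² = π²×68400×3.865×10^6/2345² = 474500 N.
P_allow = P_cr/n = 474500/2.1 = 226000 N.

P_allow = 226 kN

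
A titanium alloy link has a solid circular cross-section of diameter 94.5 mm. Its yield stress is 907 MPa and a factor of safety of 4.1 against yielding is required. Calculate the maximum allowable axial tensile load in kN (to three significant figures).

σ_allow = 907/4.1 = 221.2 MPa.
A = πd²/4 = π×94.5²/4 = 7014 mm².
F_allow = σ_allow × A = 221.2×7014 = 1.552×10^6 N.

F_allow = 1550 kN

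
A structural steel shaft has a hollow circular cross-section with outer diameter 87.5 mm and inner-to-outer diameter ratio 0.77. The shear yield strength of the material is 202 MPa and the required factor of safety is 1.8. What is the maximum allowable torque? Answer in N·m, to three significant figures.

τ_allow = 202/1.8 = 112.2 MPa.
For a hollow shaft T_allow = τ_allow·πd_o³(1−k⁴)/16 with 1−k⁴ = 0.6485, so πd_o³(1−k⁴)/16 = 85300 mm³.
T_allow = 112.2×85300 = 9.572×10^6 N·mm = 9572 N·m.

T_allow = 9570 N·m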